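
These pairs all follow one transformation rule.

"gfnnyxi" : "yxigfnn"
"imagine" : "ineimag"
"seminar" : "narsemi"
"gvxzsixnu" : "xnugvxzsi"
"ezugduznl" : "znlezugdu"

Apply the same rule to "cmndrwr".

The pattern: move the last 3 characters to the front (rotate right by 3).
"cmndrwr" → "rwrcmnd".

rwrcmnd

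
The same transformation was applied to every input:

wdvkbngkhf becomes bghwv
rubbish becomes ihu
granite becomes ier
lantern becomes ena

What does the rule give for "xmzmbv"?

Looking at the pairs, the operation is to move the first 3 characters to the end (rotate left by 3), then keep every other character starting from the second (positions 2nd, 4th, 6th, ...).
Applying that to "xmzmbv" gives "bxz".
(Check on "rubbish": → "bishrub" → "ihu" ✓)

bxz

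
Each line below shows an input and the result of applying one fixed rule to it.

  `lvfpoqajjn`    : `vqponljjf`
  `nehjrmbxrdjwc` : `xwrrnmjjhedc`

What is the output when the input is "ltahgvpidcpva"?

In each case the input is transformed by: sort the characters into reverse alphabetical order, then delete the last character.
"ltahgvpidcpva" → "vvtpplihgdcaa" → "vvtpplihgdca".

vvtpplihgdca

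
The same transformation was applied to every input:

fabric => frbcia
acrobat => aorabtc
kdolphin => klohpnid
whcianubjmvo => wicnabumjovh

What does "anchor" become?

ahcron

Looking at the pairs, the operation is to swap each adjacent pair of characters (1↔2, 3↔4, ...), then move the first character to the end.
For "anchor", step one produces "nahcro"; step two turns that into "ahcron".
(Check on "acrobat": → "caorabt" → "aorabtc" ✓)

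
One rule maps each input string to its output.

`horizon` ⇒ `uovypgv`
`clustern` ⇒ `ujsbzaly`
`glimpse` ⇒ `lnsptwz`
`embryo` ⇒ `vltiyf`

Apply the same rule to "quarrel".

sxbhyyl

Each output is the input with this applied: move the last character to the front, then shift every letter 7 places forward in the alphabet (wrapping around).
Working it through for "quarrel": intermediate "lquarre", final "sxbhyyl".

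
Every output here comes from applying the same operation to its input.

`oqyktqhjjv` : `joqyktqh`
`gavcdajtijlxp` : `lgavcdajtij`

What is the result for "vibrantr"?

Each output is the input with this applied: delete the last 2 characters, then move the last character to the front.
"vibrantr" → "nvibra".

nvibra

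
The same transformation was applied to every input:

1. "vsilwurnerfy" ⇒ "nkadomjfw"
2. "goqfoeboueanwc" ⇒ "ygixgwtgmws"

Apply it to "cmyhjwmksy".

The transformation: shift every letter 8 places backward in the alphabet (wrapping around), then delete the last 3 characters.
"cmyhjwmksy" → "ueqzboeckq" → "ueqzboe".

ueqzboe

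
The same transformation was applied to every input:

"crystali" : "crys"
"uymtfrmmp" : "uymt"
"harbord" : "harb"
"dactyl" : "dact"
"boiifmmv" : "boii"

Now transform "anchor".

Each output is the input with this applied: keep only the first 4 characters.
"anchor" → "anch".

anch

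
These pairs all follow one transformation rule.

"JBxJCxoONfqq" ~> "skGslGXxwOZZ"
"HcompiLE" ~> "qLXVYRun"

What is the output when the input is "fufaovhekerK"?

ODOJXEQNTNAt

Each output is the input with this applied: flip the case of every letter, then shift every letter 9 places forward in the alphabet (wrapping around).
Starting from "fufaovhekerK": after the first operation, "FUFAOVHEKERk"; after the second, "ODOJXEQNTNAt".
(Check on "JBxJCxoONfqq": → "jbXjcXOonFQQ" → "skGslGXxwOZZ" ✓)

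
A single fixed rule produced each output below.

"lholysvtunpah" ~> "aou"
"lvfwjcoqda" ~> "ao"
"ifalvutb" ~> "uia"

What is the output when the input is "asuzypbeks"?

eau

The rule is to move the last 3 characters to the front (rotate right by 3), then keep only the vowels.
Starting from "asuzypbeks": after the first operation, "eksasuzypb"; after the second, "eau".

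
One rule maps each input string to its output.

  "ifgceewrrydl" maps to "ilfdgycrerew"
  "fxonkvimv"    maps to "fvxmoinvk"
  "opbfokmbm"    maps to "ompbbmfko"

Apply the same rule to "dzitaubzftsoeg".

dgzeiotsatufbz

What's happening: take characters alternately from the front and the back (1st, last, 2nd, 2nd-last, ...).
On "dzitaubzftsoeg" that produces "dgzeiotsatufbz".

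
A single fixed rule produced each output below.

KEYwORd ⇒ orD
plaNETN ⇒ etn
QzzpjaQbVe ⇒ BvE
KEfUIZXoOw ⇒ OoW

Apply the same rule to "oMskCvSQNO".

qno

In each case the input is transformed by: flip the case of every letter, then keep only the last 3 characters.
"oMskCvSQNO" → "OmSKcVsqno" → "qno".
(Check on "plaNETN": → "PLAnetn" → "etn" ✓)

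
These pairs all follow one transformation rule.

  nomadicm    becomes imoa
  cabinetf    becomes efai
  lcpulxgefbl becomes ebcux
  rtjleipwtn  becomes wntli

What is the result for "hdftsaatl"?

atdt

The rule is to keep every other character starting from the second (positions 2nd, 4th, 6th, ...), then move the last 2 characters to the front (rotate right by 2).
For "hdftsaatl", step one produces "dtat"; step two turns that into "atdt".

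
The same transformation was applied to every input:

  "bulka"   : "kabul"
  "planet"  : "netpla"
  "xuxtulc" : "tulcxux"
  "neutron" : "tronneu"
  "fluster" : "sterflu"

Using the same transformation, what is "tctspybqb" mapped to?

What's happening: move the first 3 characters to the end (rotate left by 3).
Applying that to "tctspybqb" gives "spybqbtct".

spybqbtct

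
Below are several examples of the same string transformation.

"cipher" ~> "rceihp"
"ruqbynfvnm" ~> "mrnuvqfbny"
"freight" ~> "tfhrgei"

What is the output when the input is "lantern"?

The rule is to reverse the string, then take characters alternately from the front and the back (1st, last, 2nd, 2nd-last, ...).
Working it through for "lantern": intermediate "nretnal", final "nlraent".

nlraent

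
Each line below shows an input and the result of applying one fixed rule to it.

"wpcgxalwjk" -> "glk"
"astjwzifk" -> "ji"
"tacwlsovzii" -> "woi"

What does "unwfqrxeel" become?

fxl

The rule is to delete the first 2 characters, then keep one character in every 3, starting at position 2 (positions 2nd, 5th, 8th, ...).
Applying both steps to "unwfqrxeel": "wfqrxeel", then "fxl".
(Check on "tacwlsovzii": → "cwlsovzii" → "woi" ✓)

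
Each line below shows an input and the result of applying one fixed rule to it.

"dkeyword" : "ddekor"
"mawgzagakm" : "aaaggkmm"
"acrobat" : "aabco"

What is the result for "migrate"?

The rule is to sort the characters into alphabetical order, then delete the last 2 characters.
Working it through for "migrate": intermediate "aegimrt", final "aegim".

aegim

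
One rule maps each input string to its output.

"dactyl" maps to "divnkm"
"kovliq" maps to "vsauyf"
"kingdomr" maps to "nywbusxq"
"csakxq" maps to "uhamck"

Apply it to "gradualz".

ekvjqbkn

What's happening: shift every letter 10 places forward in the alphabet (wrapping around), then swap the front and back halves of the string.
So "gradualz" becomes "ekvjqbkn".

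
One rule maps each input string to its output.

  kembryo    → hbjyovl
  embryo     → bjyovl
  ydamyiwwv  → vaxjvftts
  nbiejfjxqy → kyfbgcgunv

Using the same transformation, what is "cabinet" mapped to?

zxyfkbq

Looking at the pairs, the operation is to shift every letter 3 places backward in the alphabet (wrapping around).
"cabinet" → "zxyfkbq".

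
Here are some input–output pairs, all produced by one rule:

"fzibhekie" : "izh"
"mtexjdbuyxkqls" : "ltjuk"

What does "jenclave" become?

vel

Rule — move the last 3 characters to the front (rotate right by 3), then keep one character in every 3, starting at position 2 (positions 2nd, 5th, 8th, ...).
Applying both steps to "jenclave": "avejencl", then "vel".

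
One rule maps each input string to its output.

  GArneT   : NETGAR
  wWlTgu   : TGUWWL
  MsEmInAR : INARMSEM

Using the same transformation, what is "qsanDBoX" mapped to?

DBOXQSAN

Rule — swap the front and back halves of the string, then convert every letter to uppercase.
So "qsanDBoX" becomes "DBOXQSAN".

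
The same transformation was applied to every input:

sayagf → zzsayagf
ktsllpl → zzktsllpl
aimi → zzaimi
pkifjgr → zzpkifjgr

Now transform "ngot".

In each case the input is transformed by: prepend "zz".
"ngot" → "zzngot".

zzngot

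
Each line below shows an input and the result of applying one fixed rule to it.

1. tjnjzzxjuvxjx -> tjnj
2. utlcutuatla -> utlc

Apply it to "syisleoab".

syis

In each case the input is transformed by: keep only the first 4 characters.
"syisleoab" → "syis".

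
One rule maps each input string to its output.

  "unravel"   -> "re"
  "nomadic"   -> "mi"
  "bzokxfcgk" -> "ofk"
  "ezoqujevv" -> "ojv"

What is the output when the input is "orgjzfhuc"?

Looking at the pairs, the operation is to keep one character in every 3, starting at position 3 (positions 3rd, 6th, 9th, ...).
For "orgjzfhuc" the result is "gfc".

gfc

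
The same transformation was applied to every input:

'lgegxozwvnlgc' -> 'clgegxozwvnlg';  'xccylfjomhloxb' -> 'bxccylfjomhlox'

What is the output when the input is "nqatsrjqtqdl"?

lnqatsrjqtqd

In each case the input is transformed by: move the last character to the front.
For "nqatsrjqtqdl" the result is "lnqatsrjqtqd".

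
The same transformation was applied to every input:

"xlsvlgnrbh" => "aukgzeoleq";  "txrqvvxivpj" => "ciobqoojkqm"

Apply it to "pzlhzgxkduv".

The pattern: shift every letter 7 places backward in the alphabet (wrapping around), then reverse the string.
On "pzlhzgxkduv": the first step gives "iseaszqdwno", and the second then gives "onwdqzsaesi".

onwdqzsaesi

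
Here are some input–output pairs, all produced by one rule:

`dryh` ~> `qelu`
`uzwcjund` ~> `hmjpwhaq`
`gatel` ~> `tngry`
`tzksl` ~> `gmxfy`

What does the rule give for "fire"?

sver

The transformation: shift every letter 13 places forward in the alphabet (wrapping around) — i.e. ROT13.
Applying that to "fire" gives "sver".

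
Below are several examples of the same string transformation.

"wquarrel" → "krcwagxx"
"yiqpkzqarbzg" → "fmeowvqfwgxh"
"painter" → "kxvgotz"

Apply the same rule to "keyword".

xjqkecu

In each case the input is transformed by: move the last 2 characters to the front (rotate right by 2), then shift every letter 6 places forward in the alphabet (wrapping around).
Working it through for "keyword": intermediate "rdkeywo", final "xjqkecu".
(Check on "painter": → "erpaint" → "kxvgotz" ✓)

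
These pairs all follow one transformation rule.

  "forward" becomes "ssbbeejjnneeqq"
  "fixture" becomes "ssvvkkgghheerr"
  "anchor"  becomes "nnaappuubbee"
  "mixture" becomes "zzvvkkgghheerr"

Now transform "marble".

zznneeooyyrr

The pattern: shift every letter 13 places forward in the alphabet (wrapping around) — i.e. ROT13, then double every character.
For "marble", step one produces "zneoyr"; step two turns that into "zznneeooyyrr".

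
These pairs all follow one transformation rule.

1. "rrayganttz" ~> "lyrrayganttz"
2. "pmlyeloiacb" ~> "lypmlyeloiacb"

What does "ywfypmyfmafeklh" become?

lyywfypmyfmafeklh

Each output is the input with this applied: prepend "ly".
So "ywfypmyfmafeklh" becomes "lyywfypmyfmafeklh".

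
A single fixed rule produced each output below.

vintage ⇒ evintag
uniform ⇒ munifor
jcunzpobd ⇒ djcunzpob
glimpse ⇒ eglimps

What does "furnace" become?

The transformation: move the last character to the front.
Doing the same to "furnace": "efurnac".

efurnac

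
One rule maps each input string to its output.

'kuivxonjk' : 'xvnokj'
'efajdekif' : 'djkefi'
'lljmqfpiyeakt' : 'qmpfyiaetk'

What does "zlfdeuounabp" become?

edounubap

The transformation: delete the first 3 characters, then swap each adjacent pair of characters (1↔2, 3↔4, ...).
"zlfdeuounabp" → "deuounabp" → "edounubap".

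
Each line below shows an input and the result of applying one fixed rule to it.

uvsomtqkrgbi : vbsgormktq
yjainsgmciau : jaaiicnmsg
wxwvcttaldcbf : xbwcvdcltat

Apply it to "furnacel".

Rule — take characters alternately from the front and the back (1st, last, 2nd, 2nd-last, ...), then delete the first 2 characters.
Applying both steps to "furnacel": "fluercna", then "uercna".
(Check on "yjainsgmciau": → "yujaaiicnmsg" → "jaaiicnmsg" ✓)

uercna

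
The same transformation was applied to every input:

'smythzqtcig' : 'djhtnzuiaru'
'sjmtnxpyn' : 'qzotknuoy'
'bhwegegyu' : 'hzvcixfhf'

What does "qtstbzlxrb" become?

yscrutucam

Looking at the pairs, the operation is to move the last 3 characters to the front (rotate right by 3), then shift every letter 1 place forward in the alphabet (wrapping around).
Working it through for "qtstbzlxrb": intermediate "xrbqtstbzl", final "yscrutucam".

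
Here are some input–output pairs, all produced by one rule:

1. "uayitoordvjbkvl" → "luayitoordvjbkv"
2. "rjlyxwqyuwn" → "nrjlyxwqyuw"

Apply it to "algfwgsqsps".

salgfwgsqsp

In each case the input is transformed by: move the last character to the front.
On "algfwgsqsps" that produces "salgfwgsqsp".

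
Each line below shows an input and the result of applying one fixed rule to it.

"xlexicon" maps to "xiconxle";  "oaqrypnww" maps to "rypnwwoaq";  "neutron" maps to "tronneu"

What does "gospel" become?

pelgos

The transformation: move the first 3 characters to the end (rotate left by 3).
So "gospel" becomes "pelgos".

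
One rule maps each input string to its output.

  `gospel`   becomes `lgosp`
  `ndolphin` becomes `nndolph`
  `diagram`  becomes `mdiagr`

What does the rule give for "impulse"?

eimpul

The transformation: move the last character to the front, then delete the last character.
"impulse" → "eimpul".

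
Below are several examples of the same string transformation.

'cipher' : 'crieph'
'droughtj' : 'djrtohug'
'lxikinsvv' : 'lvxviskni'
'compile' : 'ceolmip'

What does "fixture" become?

feirxut

The rule is to take characters alternately from the front and the back (1st, last, 2nd, 2nd-last, ...).
Applying that to "fixture" gives "feirxut".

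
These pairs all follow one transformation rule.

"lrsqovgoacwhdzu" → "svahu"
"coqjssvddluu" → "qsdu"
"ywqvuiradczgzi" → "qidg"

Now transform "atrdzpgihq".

rph

The transformation: keep one character in every 3, starting at position 3 (positions 3rd, 6th, 9th, ...).
"atrdzpgihq" → "rph".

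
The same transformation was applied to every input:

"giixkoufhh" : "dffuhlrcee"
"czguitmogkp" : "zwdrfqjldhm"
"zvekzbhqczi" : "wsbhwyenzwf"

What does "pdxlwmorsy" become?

The rule is to shift every letter 3 places backward in the alphabet (wrapping around).
For "pdxlwmorsy" the result is "mauitjlopv".

mauitjlopv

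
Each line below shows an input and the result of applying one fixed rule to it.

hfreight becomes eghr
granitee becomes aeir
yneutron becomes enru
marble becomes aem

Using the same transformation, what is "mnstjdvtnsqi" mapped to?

djnqst

The rule is to sort the characters into alphabetical order, then keep every other character starting from the first (positions 1st, 3rd, 5th, ...).
On "mnstjdvtnsqi": the first step gives "dijmnnqssttv", and the second then gives "djnqst".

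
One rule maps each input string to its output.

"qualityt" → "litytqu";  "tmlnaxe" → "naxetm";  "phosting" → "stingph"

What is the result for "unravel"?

avelun

The rule is to move the first 2 characters to the end (rotate left by 2), then delete the first character.
Starting from "unravel": after the first operation, "ravelun"; after the second, "avelun".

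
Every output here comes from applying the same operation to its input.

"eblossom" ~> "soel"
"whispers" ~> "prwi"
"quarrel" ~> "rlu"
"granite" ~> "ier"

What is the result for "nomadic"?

dco

Looking at the pairs, the operation is to move the first 3 characters to the end (rotate left by 3), then keep every other character starting from the second (positions 2nd, 4th, 6th, ...).
For "nomadic", step one produces "adicnom"; step two turns that into "dco".
(Check on "whispers": → "sperswhi" → "prwi" ✓)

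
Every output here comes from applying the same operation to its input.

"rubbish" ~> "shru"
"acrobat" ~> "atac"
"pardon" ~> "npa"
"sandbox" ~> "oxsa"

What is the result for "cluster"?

Rule — move the first 2 characters to the end (rotate left by 2), then delete the first 3 characters.
Applying both steps to "cluster": "ustercl", then "ercl".
(Check on "sandbox": → "ndboxsa" → "oxsa" ✓)

ercl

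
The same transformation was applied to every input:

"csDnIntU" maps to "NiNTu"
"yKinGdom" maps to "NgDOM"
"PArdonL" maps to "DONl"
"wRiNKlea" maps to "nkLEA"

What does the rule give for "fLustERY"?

STery

Looking at the pairs, the operation is to flip the case of every letter, then delete the first 3 characters.
Applying that to "fLustERY" gives "STery".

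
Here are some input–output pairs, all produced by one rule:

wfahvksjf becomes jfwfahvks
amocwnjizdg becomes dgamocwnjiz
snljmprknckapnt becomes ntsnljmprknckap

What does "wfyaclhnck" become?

ckwfyaclhn

What's happening: move the last 2 characters to the front (rotate right by 2).
On "wfyaclhnck" that produces "ckwfyaclhn".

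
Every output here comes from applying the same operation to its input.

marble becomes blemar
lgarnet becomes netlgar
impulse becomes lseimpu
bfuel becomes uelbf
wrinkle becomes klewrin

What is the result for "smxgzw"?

gzwsmx

The pattern: move the last 3 characters to the front (rotate right by 3).
"smxgzw" → "gzwsmx".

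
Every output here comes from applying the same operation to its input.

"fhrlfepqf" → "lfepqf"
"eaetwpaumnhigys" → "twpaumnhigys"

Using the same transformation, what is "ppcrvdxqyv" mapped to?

Looking at the pairs, the operation is to delete the first 3 characters.
Doing the same to "ppcrvdxqyv": "rvdxqyv".

rvdxqyv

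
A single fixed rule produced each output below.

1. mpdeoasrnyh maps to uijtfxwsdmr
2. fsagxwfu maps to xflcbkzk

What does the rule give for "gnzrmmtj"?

The transformation: shift every letter 5 places forward in the alphabet (wrapping around), then move the first character to the end.
For "gnzrmmtj", step one produces "lsewrryo"; step two turns that into "sewrryol".

sewrryol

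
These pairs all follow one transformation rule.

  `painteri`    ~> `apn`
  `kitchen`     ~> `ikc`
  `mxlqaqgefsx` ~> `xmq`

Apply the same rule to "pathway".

The rule is to swap each adjacent pair of characters (1↔2, 3↔4, ...), then keep only the first 3 characters.
Applying both steps to "pathway": "aphtawy", then "aph".

aph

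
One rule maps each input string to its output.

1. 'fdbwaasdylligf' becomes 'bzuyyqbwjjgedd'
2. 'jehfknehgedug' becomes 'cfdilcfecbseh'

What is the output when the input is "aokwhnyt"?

Looking at the pairs, the operation is to move the first character to the end, then shift every letter 2 places backward in the alphabet (wrapping around).
"aokwhnyt" → "okwhnyta" → "miuflwry".

miuflwry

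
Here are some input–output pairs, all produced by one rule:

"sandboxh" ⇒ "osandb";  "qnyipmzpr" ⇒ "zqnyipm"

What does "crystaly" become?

What's happening: delete the last 2 characters, then move the last character to the front.
Starting from "crystaly": after the first operation, "crysta"; after the second, "acryst".

acryst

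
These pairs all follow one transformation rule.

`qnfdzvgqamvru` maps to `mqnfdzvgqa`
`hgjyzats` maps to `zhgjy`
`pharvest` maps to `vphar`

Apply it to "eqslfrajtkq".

In each case the input is transformed by: delete the last 3 characters, then move the last character to the front.
Applying that to "eqslfrajtkq" gives "jeqslfra".

jeqslfra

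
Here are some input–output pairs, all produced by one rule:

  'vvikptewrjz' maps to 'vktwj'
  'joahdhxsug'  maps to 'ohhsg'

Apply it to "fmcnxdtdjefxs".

The pattern: keep every other character starting from the second (positions 2nd, 4th, 6th, ...).
Doing the same to "fmcnxdtdjefxs": "mnddex".

mnddex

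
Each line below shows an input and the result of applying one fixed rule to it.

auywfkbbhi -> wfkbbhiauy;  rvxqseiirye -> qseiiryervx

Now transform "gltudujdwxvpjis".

udujdwxvpjisglt

Rule — move the first 3 characters to the end (rotate left by 3).
On "gltudujdwxvpjis" that produces "udujdwxvpjisglt".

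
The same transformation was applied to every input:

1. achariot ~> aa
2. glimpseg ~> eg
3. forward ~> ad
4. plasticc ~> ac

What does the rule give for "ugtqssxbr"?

The transformation: sort the characters into alphabetical order, then keep only the first 2 characters.
Applying both steps to "ugtqssxbr": "bgqrsstux", then "bg".
(Check on "achariot": → "aachiort" → "aa" ✓)

bg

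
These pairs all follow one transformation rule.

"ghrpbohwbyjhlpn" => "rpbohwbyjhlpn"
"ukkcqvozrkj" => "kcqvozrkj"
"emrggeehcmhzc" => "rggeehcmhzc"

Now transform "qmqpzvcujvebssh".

qpzvcujvebssh

The rule is to delete the first 2 characters.
Doing the same to "qmqpzvcujvebssh": "qpzvcujvebssh".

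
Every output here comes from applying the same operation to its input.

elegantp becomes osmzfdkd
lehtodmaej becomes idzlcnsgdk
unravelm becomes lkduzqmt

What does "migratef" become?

Rule — shift every letter 1 place backward in the alphabet (wrapping around), then reverse the string.
Applying both steps to "migratef": "lhfqzsde", then "edszqfhl".

edszqfhl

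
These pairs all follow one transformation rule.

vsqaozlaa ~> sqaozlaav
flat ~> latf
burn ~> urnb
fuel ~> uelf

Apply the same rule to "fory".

The pattern: move the first character to the end.
Applying that to "fory" gives "oryf".

oryf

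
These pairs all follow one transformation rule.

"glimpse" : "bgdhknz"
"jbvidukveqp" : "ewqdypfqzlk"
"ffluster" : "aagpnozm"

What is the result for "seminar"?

The pattern: shift every letter 5 places backward in the alphabet (wrapping around).
"seminar" → "nzhdivm".

nzhdivm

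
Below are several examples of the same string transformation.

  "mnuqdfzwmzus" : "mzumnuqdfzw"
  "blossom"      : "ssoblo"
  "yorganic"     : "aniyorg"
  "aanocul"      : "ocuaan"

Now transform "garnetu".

Each output is the input with this applied: delete the last character, then move the last 3 characters to the front (rotate right by 3).
For "garnetu", step one produces "garnet"; step two turns that into "netgar".

netgar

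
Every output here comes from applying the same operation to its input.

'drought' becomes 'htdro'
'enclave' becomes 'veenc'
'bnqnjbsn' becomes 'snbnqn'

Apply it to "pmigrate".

Rule — move the last 2 characters to the front (rotate right by 2), then delete the last 2 characters.
On "pmigrate": the first step gives "tepmigra", and the second then gives "tepmig".

tepmig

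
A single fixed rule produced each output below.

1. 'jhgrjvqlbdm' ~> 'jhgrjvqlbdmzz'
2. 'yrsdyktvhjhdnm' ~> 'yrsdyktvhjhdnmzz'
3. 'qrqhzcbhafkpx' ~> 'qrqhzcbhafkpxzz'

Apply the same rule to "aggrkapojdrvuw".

aggrkapojdrvuwzz

The pattern: append "zz".
Applying that to "aggrkapojdrvuw" gives "aggrkapojdrvuwzz".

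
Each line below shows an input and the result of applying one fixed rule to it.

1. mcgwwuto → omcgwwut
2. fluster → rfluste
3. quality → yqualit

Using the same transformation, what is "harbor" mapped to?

rharbo

Each output is the input with this applied: move the last character to the front.
For "harbor" the result is "rharbo".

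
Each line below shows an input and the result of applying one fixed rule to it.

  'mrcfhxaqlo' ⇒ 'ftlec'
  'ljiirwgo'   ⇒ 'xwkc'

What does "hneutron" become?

The transformation: keep every other character starting from the second (positions 2nd, 4th, 6th, ...), then shift every letter 12 places backward in the alphabet (wrapping around).
So "hneutron" becomes "bifb".

bifb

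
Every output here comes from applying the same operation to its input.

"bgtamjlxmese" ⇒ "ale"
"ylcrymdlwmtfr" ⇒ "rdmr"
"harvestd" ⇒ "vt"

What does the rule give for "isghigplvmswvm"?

hpmv

Looking at the pairs, the operation is to delete the first character, then keep one character in every 3, starting at position 3 (positions 3rd, 6th, 9th, ...).
Applying both steps to "isghigplvmswvm": "sghigplvmswvm", then "hpmv".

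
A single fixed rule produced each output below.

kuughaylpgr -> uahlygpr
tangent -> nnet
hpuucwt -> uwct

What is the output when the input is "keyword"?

yrod

What's happening: swap each adjacent pair of characters (1↔2, 3↔4, ...), then delete the first 3 characters.
Applying both steps to "keyword": "ekwyrod", then "yrod".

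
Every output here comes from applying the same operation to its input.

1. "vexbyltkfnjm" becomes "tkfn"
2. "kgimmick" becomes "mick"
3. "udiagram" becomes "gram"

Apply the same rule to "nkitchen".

The rule is to swap the front and back halves of the string, then keep only the first 4 characters.
On "nkitchen": the first step gives "chennkit", and the second then gives "chen".

chen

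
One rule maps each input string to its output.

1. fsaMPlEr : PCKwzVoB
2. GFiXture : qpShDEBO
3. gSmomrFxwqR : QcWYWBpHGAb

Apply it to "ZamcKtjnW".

In each case the input is transformed by: flip the case of every letter, then shift every letter 10 places forward in the alphabet (wrapping around).
Working it through for "ZamcKtjnW": intermediate "zAMCkTJNw", final "jKWMuDTXg".

jKWMuDTXg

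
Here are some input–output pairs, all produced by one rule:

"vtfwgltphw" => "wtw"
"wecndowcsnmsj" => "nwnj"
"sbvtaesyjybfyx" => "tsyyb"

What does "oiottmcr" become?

What's happening: move the first 2 characters to the end (rotate left by 2), then keep one character in every 3, starting at position 2 (positions 2nd, 5th, 8th, ...).
Applying that to "oiottmcr" gives "tci".
(Check on "sbvtaesyjybfyx": → "vtaesyjybfyxsb" → "tsyyb" ✓)

tci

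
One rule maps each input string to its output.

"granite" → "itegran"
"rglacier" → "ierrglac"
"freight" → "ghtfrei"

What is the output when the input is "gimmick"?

Looking at the pairs, the operation is to move the last 3 characters to the front (rotate right by 3).
Applying that to "gimmick" gives "ickgimm".

ickgimm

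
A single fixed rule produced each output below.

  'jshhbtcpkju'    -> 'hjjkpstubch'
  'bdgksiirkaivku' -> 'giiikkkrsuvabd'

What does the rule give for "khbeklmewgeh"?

The pattern: sort the characters into alphabetical order, then move the first 3 characters to the end (rotate left by 3).
Applying both steps to "khbeklmewgeh": "beeeghhkklmw", then "eghhkklmwbee".
(Check on "bdgksiirkaivku": → "abdgiiikkkrsuv" → "giiikkkrsuvabd" ✓)

eghhkklmwbee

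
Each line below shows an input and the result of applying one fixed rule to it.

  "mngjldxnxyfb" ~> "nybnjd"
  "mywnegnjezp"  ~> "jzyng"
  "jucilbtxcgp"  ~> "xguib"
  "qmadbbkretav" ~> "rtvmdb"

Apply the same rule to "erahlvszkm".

What's happening: keep every other character starting from the second (positions 2nd, 4th, 6th, ...), then move the first 3 characters to the end (rotate left by 3).
So "erahlvszkm" becomes "zmrhv".

zmrhv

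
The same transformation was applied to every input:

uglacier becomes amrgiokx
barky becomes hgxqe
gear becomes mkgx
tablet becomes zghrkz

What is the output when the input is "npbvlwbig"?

The rule is to shift every letter 6 places forward in the alphabet (wrapping around).
So "npbvlwbig" becomes "tvhbrchom".

tvhbrchom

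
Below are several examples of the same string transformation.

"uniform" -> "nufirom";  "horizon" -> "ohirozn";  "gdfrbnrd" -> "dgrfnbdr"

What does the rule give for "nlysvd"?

The transformation: swap each adjacent pair of characters (1↔2, 3↔4, ...).
Doing the same to "nlysvd": "lnsydv".

lnsydv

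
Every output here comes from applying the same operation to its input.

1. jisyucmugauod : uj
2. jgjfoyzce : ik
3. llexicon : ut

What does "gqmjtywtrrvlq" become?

rw

What's happening: shift every letter 6 places forward in the alphabet (wrapping around), then keep only the last 2 characters.
Applying both steps to "gqmjtywtrrvlq": "mwspzeczxxbrw", then "rw".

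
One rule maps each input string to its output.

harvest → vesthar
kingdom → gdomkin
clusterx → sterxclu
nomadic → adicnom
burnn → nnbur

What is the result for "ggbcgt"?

cgtggb

Each output is the input with this applied: move the first 3 characters to the end (rotate left by 3).
On "ggbcgt" that produces "cgtggb".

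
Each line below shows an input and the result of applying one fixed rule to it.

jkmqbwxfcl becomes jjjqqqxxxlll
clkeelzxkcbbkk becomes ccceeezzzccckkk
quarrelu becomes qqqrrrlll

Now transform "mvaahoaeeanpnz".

What's happening: keep one character in every 3, starting at position 1 (positions 1st, 4th, 7th, ...), then repeat every character 3 times.
"mvaahoaeeanpnz" → "mmmaaaaaaaaannn".

mmmaaaaaaaaannn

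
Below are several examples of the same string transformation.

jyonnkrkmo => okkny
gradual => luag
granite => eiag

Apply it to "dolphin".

The pattern: reverse the string, then keep every other character starting from the first (positions 1st, 3rd, 5th, ...).
Starting from "dolphin": after the first operation, "nihplod"; after the second, "nhld".
(Check on "granite": → "etinarg" → "eiag" ✓)

nhld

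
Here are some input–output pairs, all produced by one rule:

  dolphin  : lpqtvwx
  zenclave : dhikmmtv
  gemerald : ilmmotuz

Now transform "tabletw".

bbeijmt

What's happening: shift every letter 8 places forward in the alphabet (wrapping around), then sort the characters into alphabetical order.
For "tabletw" the result is "bbeijmt".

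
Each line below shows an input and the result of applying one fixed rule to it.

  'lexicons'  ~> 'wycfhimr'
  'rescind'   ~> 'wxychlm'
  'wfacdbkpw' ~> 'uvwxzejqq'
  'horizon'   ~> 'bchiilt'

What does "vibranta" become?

Rule — sort the characters into alphabetical order, then shift every letter 6 places backward in the alphabet (wrapping around).
Starting from "vibranta": after the first operation, "aabinrtv"; after the second, "uuvchlnp".

uuvchlnp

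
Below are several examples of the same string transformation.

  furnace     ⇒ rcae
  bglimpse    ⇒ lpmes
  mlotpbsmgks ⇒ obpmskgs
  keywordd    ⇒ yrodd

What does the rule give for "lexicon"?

Each output is the input with this applied: swap each adjacent pair of characters (1↔2, 3↔4, ...), then delete the first 3 characters.
"lexicon" → "elixocn" → "xocn".

xocn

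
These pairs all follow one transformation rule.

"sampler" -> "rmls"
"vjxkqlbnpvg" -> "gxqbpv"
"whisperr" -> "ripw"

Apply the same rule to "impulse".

Each output is the input with this applied: keep every other character starting from the first (positions 1st, 3rd, 5th, ...), then swap the first and last characters.
Working it through for "impulse": intermediate "iple", final "epli".

epli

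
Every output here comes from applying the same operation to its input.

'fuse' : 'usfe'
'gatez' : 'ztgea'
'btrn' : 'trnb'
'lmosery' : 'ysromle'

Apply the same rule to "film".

mlif

In each case the input is transformed by: sort the characters into reverse alphabetical order.
On "film" that produces "mlif".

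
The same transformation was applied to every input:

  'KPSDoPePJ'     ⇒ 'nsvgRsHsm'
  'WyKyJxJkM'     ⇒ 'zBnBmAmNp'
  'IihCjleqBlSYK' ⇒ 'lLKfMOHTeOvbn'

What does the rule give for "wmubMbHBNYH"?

ZPXEpEkeqbk

The transformation: flip the case of every letter, then shift every letter 3 places forward in the alphabet (wrapping around).
"wmubMbHBNYH" → "WMUBmBhbnyh" → "ZPXEpEkeqbk".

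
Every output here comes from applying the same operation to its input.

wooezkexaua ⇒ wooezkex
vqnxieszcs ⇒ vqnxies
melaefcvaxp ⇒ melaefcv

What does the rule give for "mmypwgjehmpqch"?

Each output is the input with this applied: delete the last 3 characters.
Applying that to "mmypwgjehmpqch" gives "mmypwgjehmp".

mmypwgjehmp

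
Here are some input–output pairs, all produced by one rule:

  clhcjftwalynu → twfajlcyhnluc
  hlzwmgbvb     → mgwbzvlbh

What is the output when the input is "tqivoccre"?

In each case the input is transformed by: take characters alternately from the front and the back (1st, last, 2nd, 2nd-last, ...), then reverse the string.
Working it through for "tqivoccre": intermediate "teqricvco", final "ocvcirqet".
(Check on "hlzwmgbvb": → "hblvzbwgm" → "mgwbzvlbh" ✓)

ocvcirqet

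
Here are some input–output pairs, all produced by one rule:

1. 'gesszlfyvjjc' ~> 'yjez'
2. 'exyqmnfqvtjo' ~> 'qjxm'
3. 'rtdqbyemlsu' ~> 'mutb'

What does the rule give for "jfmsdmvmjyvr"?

The transformation: keep one character in every 3, starting at position 2 (positions 2nd, 5th, 8th, ...), then move the last 2 characters to the front (rotate right by 2).
"jfmsdmvmjyvr" → "mvfd".

mvfd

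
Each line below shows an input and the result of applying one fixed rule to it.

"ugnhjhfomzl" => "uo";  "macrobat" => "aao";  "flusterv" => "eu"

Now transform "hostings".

Looking at the pairs, the operation is to move the last 3 characters to the front (rotate right by 3), then keep only the vowels.
On "hostings": the first step gives "ngshosti", and the second then gives "oi".
(Check on "macrobat": → "batmacro" → "aao" ✓)

oi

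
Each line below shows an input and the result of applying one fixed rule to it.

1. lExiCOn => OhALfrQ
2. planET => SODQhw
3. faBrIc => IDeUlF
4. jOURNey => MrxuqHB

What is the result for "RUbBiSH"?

The rule is to flip the case of every letter, then shift every letter 3 places forward in the alphabet (wrapping around).
Applying both steps to "RUbBiSH": "ruBbIsh", then "uxEeLvk".

uxEeLvk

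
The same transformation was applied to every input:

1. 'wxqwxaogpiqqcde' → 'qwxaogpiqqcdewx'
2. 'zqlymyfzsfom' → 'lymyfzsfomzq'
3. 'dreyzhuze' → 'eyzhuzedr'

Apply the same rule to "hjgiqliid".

The transformation: move the first 2 characters to the end (rotate left by 2).
Doing the same to "hjgiqliid": "giqliidhj".

giqliidhj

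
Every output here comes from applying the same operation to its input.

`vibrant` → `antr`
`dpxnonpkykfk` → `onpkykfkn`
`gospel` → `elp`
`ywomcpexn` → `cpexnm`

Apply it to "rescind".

What's happening: delete the first 3 characters, then move the first character to the end.
Working it through for "rescind": intermediate "cind", final "indc".

indc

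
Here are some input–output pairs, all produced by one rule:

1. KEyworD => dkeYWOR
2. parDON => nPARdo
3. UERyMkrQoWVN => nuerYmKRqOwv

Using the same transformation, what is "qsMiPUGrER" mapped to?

rQSmIpugRe

Each output is the input with this applied: flip the case of every letter, then move the last character to the front.
"qsMiPUGrER" → "rQSmIpugRe".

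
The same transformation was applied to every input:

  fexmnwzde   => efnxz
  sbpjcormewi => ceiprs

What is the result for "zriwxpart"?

aitxz

What's happening: keep every other character starting from the first (positions 1st, 3rd, 5th, ...), then sort the characters into alphabetical order.
On "zriwxpart": the first step gives "zixat", and the second then gives "aitxz".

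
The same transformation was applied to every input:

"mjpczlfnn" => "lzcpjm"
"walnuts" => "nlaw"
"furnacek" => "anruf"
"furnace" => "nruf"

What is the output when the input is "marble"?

ram

Rule — delete the last 3 characters, then reverse the string.
Working it through for "marble": intermediate "mar", final "ram".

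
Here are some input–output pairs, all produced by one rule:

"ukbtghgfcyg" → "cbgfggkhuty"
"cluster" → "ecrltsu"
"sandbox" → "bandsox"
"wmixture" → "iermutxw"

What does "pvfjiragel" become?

eagfjiplvr

In each case the input is transformed by: sort the characters into alphabetical order, then swap each adjacent pair of characters (1↔2, 3↔4, ...).
For "pvfjiragel", step one produces "aefgijlprv"; step two turns that into "eagfjiplvr".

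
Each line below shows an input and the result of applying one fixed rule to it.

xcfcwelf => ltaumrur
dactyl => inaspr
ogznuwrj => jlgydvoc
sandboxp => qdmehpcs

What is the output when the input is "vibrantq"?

Looking at the pairs, the operation is to swap the front and back halves of the string, then shift every letter 11 places backward in the alphabet (wrapping around).
Applying both steps to "vibrantq": "antqvibr", then "pcifkxqg".

pcifkxqg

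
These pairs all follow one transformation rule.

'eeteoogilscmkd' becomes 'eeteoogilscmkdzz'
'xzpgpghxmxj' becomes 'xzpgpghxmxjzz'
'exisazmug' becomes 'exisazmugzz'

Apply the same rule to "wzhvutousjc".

The rule is to append "zz".
"wzhvutousjc" → "wzhvutousjczz".

wzhvutousjczz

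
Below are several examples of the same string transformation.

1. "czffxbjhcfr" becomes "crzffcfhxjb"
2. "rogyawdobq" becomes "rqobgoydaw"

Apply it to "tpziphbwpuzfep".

tppezfizpuhpbw

Each output is the input with this applied: take characters alternately from the front and the back (1st, last, 2nd, 2nd-last, ...).
So "tpziphbwpuzfep" becomes "tppezfizpuhpbw".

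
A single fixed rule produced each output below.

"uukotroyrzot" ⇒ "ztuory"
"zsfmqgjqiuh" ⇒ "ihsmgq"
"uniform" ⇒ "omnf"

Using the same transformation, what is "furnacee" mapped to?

The transformation: move the last 3 characters to the front (rotate right by 3), then keep every other character starting from the first (positions 1st, 3rd, 5th, ...).
Applying both steps to "furnacee": "ceefurna", then "ceun".

ceun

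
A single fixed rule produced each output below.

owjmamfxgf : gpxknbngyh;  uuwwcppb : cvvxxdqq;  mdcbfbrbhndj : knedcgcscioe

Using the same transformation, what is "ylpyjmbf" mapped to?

In each case the input is transformed by: move the last character to the front, then shift every letter 1 place forward in the alphabet (wrapping around).
For "ylpyjmbf", step one produces "fylpyjmb"; step two turns that into "gzmqzknc".

gzmqzknc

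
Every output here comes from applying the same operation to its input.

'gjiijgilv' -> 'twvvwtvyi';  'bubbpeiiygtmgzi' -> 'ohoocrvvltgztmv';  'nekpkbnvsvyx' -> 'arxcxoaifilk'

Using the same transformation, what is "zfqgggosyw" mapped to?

msdtttbflj

Each output is the input with this applied: shift every letter 13 places forward in the alphabet (wrapping around) — i.e. ROT13.
Applying that to "zfqgggosyw" gives "msdtttbflj".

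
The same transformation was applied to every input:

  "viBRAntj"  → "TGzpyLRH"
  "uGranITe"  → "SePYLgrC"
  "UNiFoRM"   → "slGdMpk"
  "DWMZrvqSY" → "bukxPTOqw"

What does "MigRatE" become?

Looking at the pairs, the operation is to shift every letter 2 places backward in the alphabet (wrapping around), then flip the case of every letter.
On "MigRatE": the first step gives "KgePyrC", and the second then gives "kGEpYRc".

kGEpYRc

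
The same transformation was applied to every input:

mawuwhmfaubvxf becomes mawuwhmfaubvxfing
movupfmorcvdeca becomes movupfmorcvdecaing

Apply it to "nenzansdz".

nenzansdzing

Rule — append "ing".
"nenzansdz" → "nenzansdzing".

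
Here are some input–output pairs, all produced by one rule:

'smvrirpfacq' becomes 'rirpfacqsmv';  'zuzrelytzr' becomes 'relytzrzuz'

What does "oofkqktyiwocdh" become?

kqktyiwocdhoof

Looking at the pairs, the operation is to move the first 3 characters to the end (rotate left by 3).
Applying that to "oofkqktyiwocdh" gives "kqktyiwocdhoof".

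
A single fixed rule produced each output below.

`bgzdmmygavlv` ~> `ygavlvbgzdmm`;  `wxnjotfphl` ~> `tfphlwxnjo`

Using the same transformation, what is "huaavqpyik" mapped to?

Each output is the input with this applied: swap the front and back halves of the string.
"huaavqpyik" → "qpyikhuaav".

qpyikhuaav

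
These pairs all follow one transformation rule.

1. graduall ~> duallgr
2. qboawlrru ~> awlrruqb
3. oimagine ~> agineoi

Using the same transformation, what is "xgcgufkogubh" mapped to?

The transformation: move the first 3 characters to the end (rotate left by 3), then delete the last character.
On "xgcgufkogubh": the first step gives "gufkogubhxgc", and the second then gives "gufkogubhxg".

gufkogubhxg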